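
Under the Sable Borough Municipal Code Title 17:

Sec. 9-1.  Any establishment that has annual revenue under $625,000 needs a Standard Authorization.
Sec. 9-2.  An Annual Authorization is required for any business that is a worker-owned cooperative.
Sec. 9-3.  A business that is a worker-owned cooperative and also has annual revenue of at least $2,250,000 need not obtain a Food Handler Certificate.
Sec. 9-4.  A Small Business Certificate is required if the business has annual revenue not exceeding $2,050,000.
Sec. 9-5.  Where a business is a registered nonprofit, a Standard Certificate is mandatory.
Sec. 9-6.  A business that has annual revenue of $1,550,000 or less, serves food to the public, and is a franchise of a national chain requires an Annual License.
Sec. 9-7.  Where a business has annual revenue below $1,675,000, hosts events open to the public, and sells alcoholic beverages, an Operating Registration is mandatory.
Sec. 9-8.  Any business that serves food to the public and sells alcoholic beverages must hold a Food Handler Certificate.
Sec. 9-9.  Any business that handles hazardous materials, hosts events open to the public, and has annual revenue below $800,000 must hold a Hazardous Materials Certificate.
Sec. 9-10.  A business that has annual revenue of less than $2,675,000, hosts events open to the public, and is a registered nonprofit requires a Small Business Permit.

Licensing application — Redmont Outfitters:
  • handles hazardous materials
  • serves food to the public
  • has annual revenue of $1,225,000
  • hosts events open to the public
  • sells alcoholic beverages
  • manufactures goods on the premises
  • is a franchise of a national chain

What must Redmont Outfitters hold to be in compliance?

Annual License, Food Handler Certificate, Operating Registration, Small Business Certificate

Sec. 9-1. revenue $1,225,000 ≥ $625,000 → Standard Authorization not required.
Sec. 9-2. is a franchise of a national chain (not: is a worker-owned cooperative) → Annual Authorization not required.
Sec. 9-3. is a franchise of a national chain (not: is a worker-owned cooperative); revenue $1,225,000 < $2,250,000 → Food Handler Certificate exemption does not apply.
Sec. 9-4. revenue $1,225,000 ≤ $2,050,000 → Small Business Certificate required.
Sec. 9-5. is a franchise of a national chain (not: is a registered nonprofit) → Standard Certificate not required.
Sec. 9-6. revenue $1,225,000 ≤ $1,550,000; serves food to the public; is a franchise of a national chain → Annual License required.
Sec. 9-7. revenue $1,225,000 < $1,675,000; hosts events open to the public; sells alcoholic beverages → Operating Registration required.
Sec. 9-8. serves food to the public; sells alcoholic beverages → Food Handler Certificate required.
Sec. 9-9. handles hazardous materials; hosts events open to the public; revenue $1,225,000 ≥ $800,000 → Hazardous Materials Certificate not required.
Sec. 9-10. revenue $1,225,000 < $2,675,000; hosts events open to the public; is a franchise of a national chain (not: is a registered nonprofit) → Small Business Permit not required.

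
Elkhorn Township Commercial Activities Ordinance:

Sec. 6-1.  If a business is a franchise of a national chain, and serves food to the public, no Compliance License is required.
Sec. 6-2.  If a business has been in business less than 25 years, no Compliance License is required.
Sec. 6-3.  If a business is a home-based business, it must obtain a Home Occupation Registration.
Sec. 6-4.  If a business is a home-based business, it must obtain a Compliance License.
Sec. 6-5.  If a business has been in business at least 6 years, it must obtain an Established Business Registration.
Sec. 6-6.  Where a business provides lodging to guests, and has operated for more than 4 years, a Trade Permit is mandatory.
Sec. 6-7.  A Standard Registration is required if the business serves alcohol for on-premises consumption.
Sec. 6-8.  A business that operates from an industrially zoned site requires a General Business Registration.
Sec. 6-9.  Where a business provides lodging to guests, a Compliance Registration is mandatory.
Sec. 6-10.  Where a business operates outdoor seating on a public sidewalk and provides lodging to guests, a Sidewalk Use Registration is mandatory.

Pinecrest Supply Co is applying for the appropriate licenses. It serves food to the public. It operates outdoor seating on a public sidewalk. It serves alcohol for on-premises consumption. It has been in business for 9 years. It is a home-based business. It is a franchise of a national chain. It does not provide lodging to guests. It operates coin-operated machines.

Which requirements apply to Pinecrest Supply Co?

Established Business Registration, Home Occupation Registration, Standard Registration

Sec. 6-1. is a franchise of a national chain; serves food to the public → exempt from Compliance License.
Sec. 6-2. years in business 9 < 25 → exempt from Compliance License.
Sec. 6-3. is a home-based business → Home Occupation Registration required.
Sec. 6-4. is a home-based business → Compliance License required.
Sec. 6-5. years in business 9 ≥ 6 → Established Business Registration required.
Sec. 6-6. does not provide lodging to guests; years in business 9 > 4 → Trade Permit not required.
Sec. 6-7. serves alcohol for on-premises consumption → Standard Registration required.
Sec. 6-8. is a home-based business (not: operates from an industrially zoned site) → General Business Registration not required.
Sec. 6-9. does not provide lodging to guests → Compliance Registration not required.
Sec. 6-10. operates outdoor seating on a public sidewalk; does not provide lodging to guests → Sidewalk Use Registration not required.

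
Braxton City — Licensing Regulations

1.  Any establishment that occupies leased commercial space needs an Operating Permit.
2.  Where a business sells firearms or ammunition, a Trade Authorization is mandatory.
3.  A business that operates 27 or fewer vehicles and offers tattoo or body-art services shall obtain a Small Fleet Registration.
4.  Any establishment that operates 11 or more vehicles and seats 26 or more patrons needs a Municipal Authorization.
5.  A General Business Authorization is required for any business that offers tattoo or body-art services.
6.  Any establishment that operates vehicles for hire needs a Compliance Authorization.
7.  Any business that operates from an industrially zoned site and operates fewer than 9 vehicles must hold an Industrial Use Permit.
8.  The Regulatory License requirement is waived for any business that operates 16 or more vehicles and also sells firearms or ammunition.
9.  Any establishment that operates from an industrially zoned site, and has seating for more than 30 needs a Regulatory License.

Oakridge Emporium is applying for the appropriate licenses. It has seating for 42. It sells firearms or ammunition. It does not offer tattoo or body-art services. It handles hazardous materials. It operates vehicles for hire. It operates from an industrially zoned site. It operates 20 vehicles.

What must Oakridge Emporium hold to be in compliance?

1. operates from an industrially zoned site (not: occupies leased commercial space) → Operating Permit not required.
2. sells firearms or ammunition → Trade Authorization required.
3. vehicles 20 ≤ 27; does not offer tattoo or body-art services → Small Fleet Registration not required.
4. vehicles 20 ≥ 11; seating 42 ≥ 26 → Municipal Authorization required.
5. does not offer tattoo or body-art services → General Business Authorization not required.
6. operates vehicles for hire → Compliance Authorization required.
7. operates from an industrially zoned site; vehicles 20 ≥ 9 → Industrial Use Permit not required.
8. vehicles 20 ≥ 16; sells firearms or ammunition → exempt from Regulatory License.
9. operates from an industrially zoned site; seating 42 > 30 → Regulatory License required.

Compliance Authorization, Municipal Authorization, Trade Authorization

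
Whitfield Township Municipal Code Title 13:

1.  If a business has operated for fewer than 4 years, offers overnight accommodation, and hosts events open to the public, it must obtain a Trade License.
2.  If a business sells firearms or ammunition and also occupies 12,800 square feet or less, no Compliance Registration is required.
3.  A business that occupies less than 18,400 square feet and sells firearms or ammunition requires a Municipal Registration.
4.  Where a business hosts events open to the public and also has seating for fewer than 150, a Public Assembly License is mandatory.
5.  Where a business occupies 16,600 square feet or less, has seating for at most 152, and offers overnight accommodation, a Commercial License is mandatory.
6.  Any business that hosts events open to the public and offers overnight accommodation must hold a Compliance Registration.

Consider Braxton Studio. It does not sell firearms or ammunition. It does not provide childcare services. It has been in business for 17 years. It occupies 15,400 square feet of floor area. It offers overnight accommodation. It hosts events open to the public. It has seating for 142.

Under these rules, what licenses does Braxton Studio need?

Commercial License, Compliance Registration, Public Assembly License

1. years in business 17 ≥ 4; offers overnight accommodation; hosts events open to the public → Trade License not required.
2. does not sell firearms or ammunition; floor area 15,400 square feet > 12,800 square feet → Compliance Registration exemption does not apply.
3. floor area 15,400 square feet < 18,400 square feet; does not sell firearms or ammunition → Municipal Registration not required.
4. hosts events open to the public; seating 142 < 150 → Public Assembly License required.
5. floor area 15,400 square feet ≤ 16,600 square feet; seating 142 ≤ 152; offers overnight accommodation → Commercial License required.
6. hosts events open to the public; offers overnight accommodation → Compliance Registration required.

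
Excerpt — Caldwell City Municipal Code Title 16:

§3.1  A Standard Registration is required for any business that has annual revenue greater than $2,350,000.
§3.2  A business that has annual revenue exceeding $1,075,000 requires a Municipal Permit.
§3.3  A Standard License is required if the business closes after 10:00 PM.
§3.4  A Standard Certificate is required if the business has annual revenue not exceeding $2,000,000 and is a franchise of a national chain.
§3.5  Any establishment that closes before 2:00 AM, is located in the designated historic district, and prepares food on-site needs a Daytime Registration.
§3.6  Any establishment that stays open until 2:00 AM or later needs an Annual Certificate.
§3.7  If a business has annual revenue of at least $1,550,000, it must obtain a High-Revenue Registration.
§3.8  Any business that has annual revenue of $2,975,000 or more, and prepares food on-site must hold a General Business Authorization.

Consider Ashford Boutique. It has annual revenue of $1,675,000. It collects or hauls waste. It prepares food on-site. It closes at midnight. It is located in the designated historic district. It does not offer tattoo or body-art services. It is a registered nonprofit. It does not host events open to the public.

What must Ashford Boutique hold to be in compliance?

§3.1 revenue $1,675,000 ≤ $2,350,000 → Standard Registration not required.
§3.2 revenue $1,675,000 > $1,075,000 → Municipal Permit required.
§3.3 closes midnight, after 10:00 PM → Standard License required.
§3.4 revenue $1,675,000 ≤ $2,000,000; is a registered nonprofit (not: is a franchise of a national chain) → Standard Certificate not required.
§3.5 closes midnight, at/before 2:00 AM; is located in the designated historic district; prepares food on-site → Daytime Registration required.
§3.6 closes midnight, at/before 2:00 AM → Annual Certificate not required.
§3.7 revenue $1,675,000 ≥ $1,550,000 → High-Revenue Registration required.
§3.8 revenue $1,675,000 < $2,975,000; prepares food on-site → General Business Authorization not required.

Daytime Registration, High-Revenue Registration, Municipal Permit, Standard License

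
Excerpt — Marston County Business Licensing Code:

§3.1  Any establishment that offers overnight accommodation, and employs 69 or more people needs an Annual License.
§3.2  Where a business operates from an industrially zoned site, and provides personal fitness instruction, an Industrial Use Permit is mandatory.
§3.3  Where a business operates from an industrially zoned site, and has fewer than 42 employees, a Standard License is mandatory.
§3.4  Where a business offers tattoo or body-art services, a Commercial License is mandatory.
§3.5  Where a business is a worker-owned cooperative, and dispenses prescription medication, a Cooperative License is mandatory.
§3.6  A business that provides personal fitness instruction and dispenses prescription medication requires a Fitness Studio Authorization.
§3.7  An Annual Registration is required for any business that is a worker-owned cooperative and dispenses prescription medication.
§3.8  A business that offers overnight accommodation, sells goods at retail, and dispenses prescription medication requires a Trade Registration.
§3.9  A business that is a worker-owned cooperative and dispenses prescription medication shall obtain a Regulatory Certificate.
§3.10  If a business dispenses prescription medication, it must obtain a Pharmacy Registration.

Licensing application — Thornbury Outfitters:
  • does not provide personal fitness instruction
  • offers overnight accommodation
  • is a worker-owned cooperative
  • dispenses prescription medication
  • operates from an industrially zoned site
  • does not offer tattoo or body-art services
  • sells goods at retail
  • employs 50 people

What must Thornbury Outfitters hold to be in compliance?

Annual Registration, Cooperative License, Pharmacy Registration, Regulatory Certificate, Trade Registration

§3.1 offers overnight accommodation; employees 50 < 69 → Annual License not required.
§3.2 operates from an industrially zoned site; does not provide personal fitness instruction → Industrial Use Permit not required.
§3.3 operates from an industrially zoned site; employees 50 ≥ 42 → Standard License not required.
§3.4 does not offer tattoo or body-art services → Commercial License not required.
§3.5 is a worker-owned cooperative; dispenses prescription medication → Cooperative License required.
§3.6 does not provide personal fitness instruction; dispenses prescription medication → Fitness Studio Authorization not required.
§3.7 is a worker-owned cooperative; dispenses prescription medication → Annual Registration required.
§3.8 offers overnight accommodation; sells goods at retail; dispenses prescription medication → Trade Registration required.
§3.9 is a worker-owned cooperative; dispenses prescription medication → Regulatory Certificate required.
§3.10 dispenses prescription medication → Pharmacy Registration required.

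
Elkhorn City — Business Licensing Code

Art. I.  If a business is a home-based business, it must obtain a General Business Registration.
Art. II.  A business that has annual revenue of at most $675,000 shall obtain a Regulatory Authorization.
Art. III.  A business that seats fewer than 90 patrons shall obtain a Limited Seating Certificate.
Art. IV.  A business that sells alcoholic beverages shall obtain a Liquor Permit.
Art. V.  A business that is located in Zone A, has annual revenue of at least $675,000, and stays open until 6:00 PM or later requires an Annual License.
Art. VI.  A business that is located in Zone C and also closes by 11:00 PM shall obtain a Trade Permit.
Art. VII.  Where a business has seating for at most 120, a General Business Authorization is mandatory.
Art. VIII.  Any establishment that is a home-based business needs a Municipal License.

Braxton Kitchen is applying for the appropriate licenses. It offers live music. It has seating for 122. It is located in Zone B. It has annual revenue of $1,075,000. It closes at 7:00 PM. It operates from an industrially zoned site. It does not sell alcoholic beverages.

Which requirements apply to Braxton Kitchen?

Art. I. operates from an industrially zoned site (not: is a home-based business) → General Business Registration not required.
Art. II. revenue $1,075,000 > $675,000 → Regulatory Authorization not required.
Art. III. seating 122 ≥ 90 → Limited Seating Certificate not required.
Art. IV. does not sell alcoholic beverages → Liquor Permit not required.
Art. V. is located in Zone B (not: is located in Zone A); revenue $1,075,000 ≥ $675,000; closes 7:00 PM, after 6:00 PM → Annual License not required.
Art. VI. is located in Zone B (not: is located in Zone C); closes 7:00 PM, at/before 11:00 PM → Trade Permit not required.
Art. VII. seating 122 > 120 → General Business Authorization not required.
Art. VIII. operates from an industrially zoned site (not: is a home-based business) → Municipal License not required.

None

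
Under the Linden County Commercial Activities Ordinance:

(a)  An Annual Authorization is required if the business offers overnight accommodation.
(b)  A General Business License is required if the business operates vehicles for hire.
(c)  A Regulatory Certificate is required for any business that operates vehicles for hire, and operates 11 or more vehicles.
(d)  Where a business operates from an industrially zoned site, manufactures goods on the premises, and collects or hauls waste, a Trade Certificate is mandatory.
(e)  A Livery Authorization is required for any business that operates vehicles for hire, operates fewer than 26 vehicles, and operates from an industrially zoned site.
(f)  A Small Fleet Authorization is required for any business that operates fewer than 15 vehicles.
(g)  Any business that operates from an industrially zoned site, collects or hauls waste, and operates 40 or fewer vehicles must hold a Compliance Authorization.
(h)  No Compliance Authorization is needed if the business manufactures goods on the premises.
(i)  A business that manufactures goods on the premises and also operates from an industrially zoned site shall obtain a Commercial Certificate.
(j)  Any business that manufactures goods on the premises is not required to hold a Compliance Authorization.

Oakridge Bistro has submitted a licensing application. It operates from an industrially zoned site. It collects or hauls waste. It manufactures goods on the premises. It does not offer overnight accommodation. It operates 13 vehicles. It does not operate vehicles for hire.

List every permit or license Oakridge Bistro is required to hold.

(a) does not offer overnight accommodation → Annual Authorization not required.
(b) does not operate vehicles for hire → General Business License not required.
(c) does not operate vehicles for hire; vehicles 13 ≥ 11 → Regulatory Certificate not required.
(d) operates from an industrially zoned site; manufactures goods on the premises; collects or hauls waste → Trade Certificate required.
(e) does not operate vehicles for hire; vehicles 13 < 26; operates from an industrially zoned site → Livery Authorization not required.
(f) vehicles 13 < 15 → Small Fleet Authorization required.
(g) operates from an industrially zoned site; collects or hauls waste; vehicles 13 ≤ 40 → Compliance Authorization required.
(h) manufactures goods on the premises → exempt from Compliance Authorization.
(i) manufactures goods on the premises; operates from an industrially zoned site → Commercial Certificate required.
(j) manufactures goods on the premises → exempt from Compliance Authorization.

Commercial Certificate, Small Fleet Authorization, Trade Certificate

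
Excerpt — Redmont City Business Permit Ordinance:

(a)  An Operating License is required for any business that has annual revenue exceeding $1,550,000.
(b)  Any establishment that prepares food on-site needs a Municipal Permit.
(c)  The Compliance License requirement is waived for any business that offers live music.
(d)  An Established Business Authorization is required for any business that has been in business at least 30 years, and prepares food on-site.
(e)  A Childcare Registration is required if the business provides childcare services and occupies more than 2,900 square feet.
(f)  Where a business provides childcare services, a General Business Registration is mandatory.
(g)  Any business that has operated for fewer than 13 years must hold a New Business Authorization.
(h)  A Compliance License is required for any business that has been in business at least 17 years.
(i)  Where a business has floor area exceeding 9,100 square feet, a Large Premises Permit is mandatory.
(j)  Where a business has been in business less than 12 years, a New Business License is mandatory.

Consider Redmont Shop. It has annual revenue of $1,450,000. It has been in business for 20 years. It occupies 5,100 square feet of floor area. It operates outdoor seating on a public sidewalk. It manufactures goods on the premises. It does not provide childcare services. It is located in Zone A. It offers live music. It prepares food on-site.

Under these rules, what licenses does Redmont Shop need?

(a) revenue $1,450,000 ≤ $1,550,000 → Operating License not required.
(b) prepares food on-site → Municipal Permit required.
(c) offers live music → exempt from Compliance License.
(d) years in business 20 < 30; prepares food on-site → Established Business Authorization not required.
(e) does not provide childcare services; floor area 5,100 square feet > 2,900 square feet → Childcare Registration not required.
(f) does not provide childcare services → General Business Registration not required.
(g) years in business 20 ≥ 13 → New Business Authorization not required.
(h) years in business 20 ≥ 17 → Compliance License required.
(i) floor area 5,100 square feet ≤ 9,100 square feet → Large Premises Permit not required.
(j) years in business 20 ≥ 12 → New Business License not required.

Municipal Permit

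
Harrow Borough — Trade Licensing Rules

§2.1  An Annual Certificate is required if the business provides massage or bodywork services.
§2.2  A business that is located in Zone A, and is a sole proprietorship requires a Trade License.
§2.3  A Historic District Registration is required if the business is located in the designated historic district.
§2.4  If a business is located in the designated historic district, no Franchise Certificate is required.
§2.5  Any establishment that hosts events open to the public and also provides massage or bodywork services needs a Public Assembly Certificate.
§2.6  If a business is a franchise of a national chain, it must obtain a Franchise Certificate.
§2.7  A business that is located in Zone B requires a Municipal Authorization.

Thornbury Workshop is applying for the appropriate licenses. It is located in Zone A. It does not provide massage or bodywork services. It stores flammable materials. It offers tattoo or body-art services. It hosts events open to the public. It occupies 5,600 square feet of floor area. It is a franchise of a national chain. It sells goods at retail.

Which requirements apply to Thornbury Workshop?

§2.1 does not provide massage or bodywork services → Annual Certificate not required.
§2.2 is located in Zone A; is a franchise of a national chain (not: is a sole proprietorship) → Trade License not required.
§2.3 is located in Zone A (not: is located in the designated historic district) → Historic District Registration not required.
§2.4 is located in Zone A (not: is located in the designated historic district) → Franchise Certificate exemption does not apply.
§2.5 hosts events open to the public; does not provide massage or bodywork services → Public Assembly Certificate not required.
§2.6 is a franchise of a national chain → Franchise Certificate required.
§2.7 is located in Zone A (not: is located in Zone B) → Municipal Authorization not required.

Franchise Certificate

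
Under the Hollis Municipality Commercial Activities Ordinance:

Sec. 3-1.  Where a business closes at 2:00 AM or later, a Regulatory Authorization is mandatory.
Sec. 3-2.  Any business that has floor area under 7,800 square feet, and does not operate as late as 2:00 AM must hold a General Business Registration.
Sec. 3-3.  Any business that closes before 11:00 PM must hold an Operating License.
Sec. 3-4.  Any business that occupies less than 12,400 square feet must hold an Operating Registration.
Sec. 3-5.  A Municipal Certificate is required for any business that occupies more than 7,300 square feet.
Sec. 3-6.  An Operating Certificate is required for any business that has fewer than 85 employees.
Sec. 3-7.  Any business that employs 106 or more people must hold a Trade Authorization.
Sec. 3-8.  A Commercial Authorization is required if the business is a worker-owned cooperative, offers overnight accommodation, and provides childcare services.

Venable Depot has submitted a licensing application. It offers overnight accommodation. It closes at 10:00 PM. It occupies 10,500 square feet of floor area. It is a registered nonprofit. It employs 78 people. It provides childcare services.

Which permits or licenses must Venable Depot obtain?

Sec. 3-1. closes 10:00 PM, at/before 2:00 AM → Regulatory Authorization not required.
Sec. 3-2. floor area 10,500 square feet ≥ 7,800 square feet; closes 10:00 PM, at/before 2:00 AM → General Business Registration not required.
Sec. 3-3. closes 10:00 PM, at/before 11:00 PM → Operating License required.
Sec. 3-4. floor area 10,500 square feet < 12,400 square feet → Operating Registration required.
Sec. 3-5. floor area 10,500 square feet > 7,300 square feet → Municipal Certificate required.
Sec. 3-6. employees 78 < 85 → Operating Certificate required.
Sec. 3-7. employees 78 < 106 → Trade Authorization not required.
Sec. 3-8. is a registered nonprofit (not: is a worker-owned cooperative); offers overnight accommodation; provides childcare services → Commercial Authorization not required.

Municipal Certificate, Operating Certificate, Operating License, Operating Registration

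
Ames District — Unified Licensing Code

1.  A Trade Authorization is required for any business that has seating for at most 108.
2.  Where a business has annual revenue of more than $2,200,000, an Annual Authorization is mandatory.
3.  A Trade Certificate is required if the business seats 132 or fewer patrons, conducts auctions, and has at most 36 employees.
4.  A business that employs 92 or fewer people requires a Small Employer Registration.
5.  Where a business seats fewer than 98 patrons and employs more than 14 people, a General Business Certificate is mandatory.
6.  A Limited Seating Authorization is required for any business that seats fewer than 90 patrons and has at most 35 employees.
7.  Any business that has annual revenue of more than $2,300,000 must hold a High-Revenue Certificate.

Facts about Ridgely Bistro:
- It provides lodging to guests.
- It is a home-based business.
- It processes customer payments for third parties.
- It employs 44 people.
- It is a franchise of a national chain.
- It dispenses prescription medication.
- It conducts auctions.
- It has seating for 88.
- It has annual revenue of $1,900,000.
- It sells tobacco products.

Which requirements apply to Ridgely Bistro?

1. seating 88 ≤ 108 → Trade Authorization required.
2. revenue $1,900,000 ≤ $2,200,000 → Annual Authorization not required.
3. seating 88 ≤ 132; conducts auctions; employees 44 > 36 → Trade Certificate not required.
4. employees 44 ≤ 92 → Small Employer Registration required.
5. seating 88 < 98; employees 44 > 14 → General Business Certificate required.
6. seating 88 < 90; employees 44 > 35 → Limited Seating Authorization not required.
7. revenue $1,900,000 ≤ $2,300,000 → High-Revenue Certificate not required.

General Business Certificate, Small Employer Registration, Trade Authorization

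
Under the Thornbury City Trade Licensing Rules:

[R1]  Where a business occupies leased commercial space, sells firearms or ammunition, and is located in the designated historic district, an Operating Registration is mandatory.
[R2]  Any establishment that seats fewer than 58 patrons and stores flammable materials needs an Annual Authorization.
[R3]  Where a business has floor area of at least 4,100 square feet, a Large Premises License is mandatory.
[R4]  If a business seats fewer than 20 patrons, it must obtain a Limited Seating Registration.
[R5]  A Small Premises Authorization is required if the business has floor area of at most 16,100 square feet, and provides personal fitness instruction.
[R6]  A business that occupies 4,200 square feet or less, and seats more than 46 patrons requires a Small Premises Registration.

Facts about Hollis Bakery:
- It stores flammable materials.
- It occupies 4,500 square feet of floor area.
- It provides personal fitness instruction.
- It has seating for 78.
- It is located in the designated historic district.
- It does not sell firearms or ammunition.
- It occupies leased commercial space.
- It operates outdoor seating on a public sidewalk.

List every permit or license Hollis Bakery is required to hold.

[R1] occupies leased commercial space; does not sell firearms or ammunition; is located in the designated historic district → Operating Registration not required.
[R2] seating 78 ≥ 58; stores flammable materials → Annual Authorization not required.
[R3] floor area 4,500 square feet ≥ 4,100 square feet → Large Premises License required.
[R4] seating 78 ≥ 20 → Limited Seating Registration not required.
[R5] floor area 4,500 square feet ≤ 16,100 square feet; provides personal fitness instruction → Small Premises Authorization required.
[R6] floor area 4,500 square feet > 4,200 square feet; seating 78 > 46 → Small Premises Registration not required.

Large Premises License, Small Premises Authorization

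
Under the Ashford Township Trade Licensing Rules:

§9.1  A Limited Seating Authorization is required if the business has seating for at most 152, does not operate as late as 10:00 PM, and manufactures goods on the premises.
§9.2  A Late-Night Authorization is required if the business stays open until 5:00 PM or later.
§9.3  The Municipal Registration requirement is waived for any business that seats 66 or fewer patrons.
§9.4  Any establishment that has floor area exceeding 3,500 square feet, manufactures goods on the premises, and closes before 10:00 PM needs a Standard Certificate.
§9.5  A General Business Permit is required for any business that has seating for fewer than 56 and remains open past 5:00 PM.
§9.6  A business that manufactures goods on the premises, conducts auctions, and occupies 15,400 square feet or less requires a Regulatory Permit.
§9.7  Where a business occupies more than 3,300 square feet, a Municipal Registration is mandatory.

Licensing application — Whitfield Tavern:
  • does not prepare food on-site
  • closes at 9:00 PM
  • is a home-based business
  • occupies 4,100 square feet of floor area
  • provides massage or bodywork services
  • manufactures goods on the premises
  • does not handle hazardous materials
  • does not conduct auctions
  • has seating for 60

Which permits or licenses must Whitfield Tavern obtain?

Late-Night Authorization, Limited Seating Authorization, Standard Certificate

§9.1 seating 60 ≤ 152; closes 9:00 PM, at/before 10:00 PM; manufactures goods on the premises → Limited Seating Authorization required.
§9.2 closes 9:00 PM, after 5:00 PM → Late-Night Authorization required.
§9.3 seating 60 ≤ 66 → exempt from Municipal Registration.
§9.4 floor area 4,100 square feet > 3,500 square feet; manufactures goods on the premises; closes 9:00 PM, at/before 10:00 PM → Standard Certificate required.
§9.5 seating 60 ≥ 56; closes 9:00 PM, after 5:00 PM → General Business Permit not required.
§9.6 manufactures goods on the premises; does not conduct auctions; floor area 4,100 square feet ≤ 15,400 square feet → Regulatory Permit not required.
§9.7 floor area 4,100 square feet > 3,300 square feet → Municipal Registration required.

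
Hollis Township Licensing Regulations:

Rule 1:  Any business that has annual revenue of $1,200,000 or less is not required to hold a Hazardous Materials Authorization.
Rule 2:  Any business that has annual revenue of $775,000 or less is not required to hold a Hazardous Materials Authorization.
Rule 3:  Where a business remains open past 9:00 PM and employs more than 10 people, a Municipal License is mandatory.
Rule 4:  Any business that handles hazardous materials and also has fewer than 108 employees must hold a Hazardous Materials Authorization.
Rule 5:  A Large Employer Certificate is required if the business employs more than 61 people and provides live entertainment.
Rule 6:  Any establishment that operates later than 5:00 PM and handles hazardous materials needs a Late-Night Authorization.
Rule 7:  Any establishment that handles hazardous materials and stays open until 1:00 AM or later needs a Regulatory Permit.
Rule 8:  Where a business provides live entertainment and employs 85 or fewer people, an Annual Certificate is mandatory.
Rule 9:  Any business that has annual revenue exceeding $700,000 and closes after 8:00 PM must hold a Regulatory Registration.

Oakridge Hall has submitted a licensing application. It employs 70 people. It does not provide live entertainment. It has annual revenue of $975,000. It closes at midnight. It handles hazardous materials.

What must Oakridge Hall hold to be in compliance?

Rule 1: revenue $975,000 ≤ $1,200,000 → exempt from Hazardous Materials Authorization.
Rule 2: revenue $975,000 > $775,000 → Hazardous Materials Authorization exemption does not apply.
Rule 3: closes midnight, after 9:00 PM; employees 70 > 10 → Municipal License required.
Rule 4: handles hazardous materials; employees 70 < 108 → Hazardous Materials Authorization required.
Rule 5: employees 70 > 61; does not provide live entertainment → Large Employer Certificate not required.
Rule 6: closes midnight, after 5:00 PM; handles hazardous materials → Late-Night Authorization required.
Rule 7: handles hazardous materials; closes midnight, at/before 1:00 AM → Regulatory Permit not required.
Rule 8: does not provide live entertainment; employees 70 ≤ 85 → Annual Certificate not required.
Rule 9: revenue $975,000 > $700,000; closes midnight, after 8:00 PM → Regulatory Registration required.

Late-Night Authorization, Municipal License, Regulatory Registration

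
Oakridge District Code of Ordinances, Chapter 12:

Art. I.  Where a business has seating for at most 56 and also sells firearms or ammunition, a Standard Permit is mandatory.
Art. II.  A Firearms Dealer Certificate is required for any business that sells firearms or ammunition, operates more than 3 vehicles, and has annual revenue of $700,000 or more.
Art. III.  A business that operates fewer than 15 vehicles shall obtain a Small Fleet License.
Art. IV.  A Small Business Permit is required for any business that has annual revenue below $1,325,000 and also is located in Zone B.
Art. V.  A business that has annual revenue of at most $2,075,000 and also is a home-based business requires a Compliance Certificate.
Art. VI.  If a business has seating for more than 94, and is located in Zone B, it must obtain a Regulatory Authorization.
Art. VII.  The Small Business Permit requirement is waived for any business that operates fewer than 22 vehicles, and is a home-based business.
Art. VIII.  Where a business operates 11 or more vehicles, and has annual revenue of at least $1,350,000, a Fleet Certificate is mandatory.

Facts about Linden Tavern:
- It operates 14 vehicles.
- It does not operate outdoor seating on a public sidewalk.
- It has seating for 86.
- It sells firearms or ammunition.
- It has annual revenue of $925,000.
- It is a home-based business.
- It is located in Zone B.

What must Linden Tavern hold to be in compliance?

Compliance Certificate, Firearms Dealer Certificate, Small Fleet License

Art. I. seating 86 > 56; sells firearms or ammunition → Standard Permit not required.
Art. II. sells firearms or ammunition; vehicles 14 > 3; revenue $925,000 ≥ $700,000 → Firearms Dealer Certificate required.
Art. III. vehicles 14 < 15 → Small Fleet License required.
Art. IV. revenue $925,000 < $1,325,000; is located in Zone B → Small Business Permit required.
Art. V. revenue $925,000 ≤ $2,075,000; is a home-based business → Compliance Certificate required.
Art. VI. seating 86 ≤ 94; is located in Zone B → Regulatory Authorization not required.
Art. VII. vehicles 14 < 22; is a home-based business → exempt from Small Business Permit.
Art. VIII. vehicles 14 ≥ 11; revenue $925,000 < $1,350,000 → Fleet Certificate not required.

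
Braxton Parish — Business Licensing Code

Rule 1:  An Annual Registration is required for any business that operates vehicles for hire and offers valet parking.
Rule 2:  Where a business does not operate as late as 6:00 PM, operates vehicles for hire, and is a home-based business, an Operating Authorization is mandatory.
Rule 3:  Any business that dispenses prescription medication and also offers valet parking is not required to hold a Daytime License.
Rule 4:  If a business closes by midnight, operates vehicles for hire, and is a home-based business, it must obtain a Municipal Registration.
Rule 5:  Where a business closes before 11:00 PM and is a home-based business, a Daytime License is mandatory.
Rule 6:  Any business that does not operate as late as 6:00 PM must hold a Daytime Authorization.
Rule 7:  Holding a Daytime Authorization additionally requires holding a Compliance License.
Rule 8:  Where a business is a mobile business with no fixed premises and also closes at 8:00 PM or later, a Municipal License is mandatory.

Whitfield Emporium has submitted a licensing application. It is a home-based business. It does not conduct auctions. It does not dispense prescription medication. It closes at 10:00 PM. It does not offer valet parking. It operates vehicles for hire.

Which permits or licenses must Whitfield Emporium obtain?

Daytime License, Municipal Registration

Rule 1: operates vehicles for hire; does not offer valet parking → Annual Registration not required.
Rule 2: closes 10:00 PM, after 6:00 PM; operates vehicles for hire; is a home-based business → Operating Authorization not required.
Rule 3: does not dispense prescription medication; does not offer valet parking → Daytime License exemption does not apply.
Rule 4: closes 10:00 PM, at/before midnight; operates vehicles for hire; is a home-based business → Municipal Registration required.
Rule 5: closes 10:00 PM, at/before 11:00 PM; is a home-based business → Daytime License required.
Rule 6: closes 10:00 PM, after 6:00 PM → Daytime Authorization not required.
Rule 7: Daytime Authorization is not required → no effect.
Rule 8: is a home-based business (not: is a mobile business with no fixed premises); closes 10:00 PM, after 8:00 PM → Municipal License not required.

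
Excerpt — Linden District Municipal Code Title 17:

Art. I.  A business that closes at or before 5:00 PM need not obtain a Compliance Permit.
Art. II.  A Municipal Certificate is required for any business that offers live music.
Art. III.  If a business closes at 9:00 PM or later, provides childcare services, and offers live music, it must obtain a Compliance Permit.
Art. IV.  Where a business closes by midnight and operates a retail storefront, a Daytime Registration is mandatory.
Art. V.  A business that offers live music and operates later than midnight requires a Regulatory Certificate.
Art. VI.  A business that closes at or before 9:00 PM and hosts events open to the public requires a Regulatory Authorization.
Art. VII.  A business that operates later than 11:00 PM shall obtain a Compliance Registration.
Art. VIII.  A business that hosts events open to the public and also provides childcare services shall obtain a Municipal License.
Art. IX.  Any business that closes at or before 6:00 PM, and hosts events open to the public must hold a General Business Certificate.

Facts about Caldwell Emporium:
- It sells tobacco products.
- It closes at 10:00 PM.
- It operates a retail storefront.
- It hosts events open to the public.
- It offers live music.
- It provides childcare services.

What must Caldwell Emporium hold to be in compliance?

Art. I. closes 10:00 PM, after 5:00 PM → Compliance Permit exemption does not apply.
Art. II. offers live music → Municipal Certificate required.
Art. III. closes 10:00 PM, after 9:00 PM; provides childcare services; offers live music → Compliance Permit required.
Art. IV. closes 10:00 PM, at/before midnight; operates a retail storefront → Daytime Registration required.
Art. V. offers live music; closes 10:00 PM, at/before midnight → Regulatory Certificate not required.
Art. VI. closes 10:00 PM, after 9:00 PM; hosts events open to the public → Regulatory Authorization not required.
Art. VII. closes 10:00 PM, at/before 11:00 PM → Compliance Registration not required.
Art. VIII. hosts events open to the public; provides childcare services → Municipal License required.
Art. IX. closes 10:00 PM, after 6:00 PM; hosts events open to the public → General Business Certificate not required.

Compliance Permit, Daytime Registration, Municipal Certificate, Municipal License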